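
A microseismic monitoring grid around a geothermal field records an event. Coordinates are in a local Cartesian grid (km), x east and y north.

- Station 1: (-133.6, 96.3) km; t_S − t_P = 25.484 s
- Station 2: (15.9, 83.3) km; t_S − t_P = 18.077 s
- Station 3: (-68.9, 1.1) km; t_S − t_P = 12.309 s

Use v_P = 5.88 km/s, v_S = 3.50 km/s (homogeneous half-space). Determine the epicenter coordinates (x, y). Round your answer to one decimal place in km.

x ≈ 7.7 km, y ≈ -72.8 km

Distance from S−P lag: d = Δt · v_P v_S / (v_P − v_S) = Δt · (5.88·3.50)/(5.88−3.50) ≈ 8.6471·Δt.
So d_Station 1 = 220.36, d_Station 2 = 156.31, d_Station 3 = 106.44 km.
Circle about each station: (x + 133.6)² + (y − 96.3)² = 220.36²; (x − 15.9)² + (y − 83.3)² = 156.31²; (x + 68.9)² + (y − 1.1)² = 106.44².
Subtracting pairs of circle equations eliminates x²+y² and gives linear equations (the radical axes):
299.0 x − 26.0 y = 4194.76
129.4 x − 190.4 y = 14854.83
Solving the 2×2 system: x ≈ 7.7, y ≈ -72.8 km.
Check against Station 1 (with the unrounded x, y): √((x + 133.6)²+(y − 96.3)²) = 220.35 ≈ 220.36 km. ✓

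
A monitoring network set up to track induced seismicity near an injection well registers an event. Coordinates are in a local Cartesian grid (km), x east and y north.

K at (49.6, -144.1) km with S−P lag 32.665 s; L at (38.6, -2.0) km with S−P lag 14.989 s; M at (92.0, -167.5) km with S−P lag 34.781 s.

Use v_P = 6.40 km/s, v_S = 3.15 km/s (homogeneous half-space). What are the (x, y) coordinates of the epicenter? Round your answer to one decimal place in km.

x ≈ 117.8 km, y ≈ 46.7 km

Distance from S−P lag: d = Δt · v_P v_S / (v_P − v_S) = Δt · (6.40·3.15)/(6.40−3.15) ≈ 6.2031·Δt.
So d_K = 202.62, d_L = 92.98, d_M = 215.75 km.
Circle about each station: (x − 49.6)² + (y + 144.1)² = 202.62²; (x − 38.6)² + (y + 2.0)² = 92.98²; (x − 92.0)² + (y + 167.5)² = 215.75².
Subtracting the K equation from the L and M equations removes the quadratic terms:
-22.0 x + 284.2 y = 10678.57
84.8 x − 46.8 y = 7802.08
Solving the 2×2 system: x ≈ 117.8, y ≈ 46.7 km.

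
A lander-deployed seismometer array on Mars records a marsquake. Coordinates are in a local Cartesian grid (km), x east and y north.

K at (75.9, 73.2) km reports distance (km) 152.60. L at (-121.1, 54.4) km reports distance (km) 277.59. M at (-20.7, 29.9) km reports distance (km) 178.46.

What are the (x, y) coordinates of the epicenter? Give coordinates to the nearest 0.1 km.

(126.7, -70.7)

Circle about each station: (x − 75.9)² + (y − 73.2)² = 152.60²; (x + 121.1)² + (y − 54.4)² = 277.59²; (x + 20.7)² + (y − 29.9)² = 178.46².
Subtracting pairs of circle equations eliminates x²+y² and gives linear equations (the radical axes):
-394.0 x − 37.6 y = -47263.93
-193.2 x − 86.6 y = -18357.76
Solving the 2×2 system: x ≈ 126.7, y ≈ -70.7 km.
Check against K (with the unrounded x, y): √((x − 75.9)²+(y − 73.2)²) = 152.60 ≈ 152.60 km. ✓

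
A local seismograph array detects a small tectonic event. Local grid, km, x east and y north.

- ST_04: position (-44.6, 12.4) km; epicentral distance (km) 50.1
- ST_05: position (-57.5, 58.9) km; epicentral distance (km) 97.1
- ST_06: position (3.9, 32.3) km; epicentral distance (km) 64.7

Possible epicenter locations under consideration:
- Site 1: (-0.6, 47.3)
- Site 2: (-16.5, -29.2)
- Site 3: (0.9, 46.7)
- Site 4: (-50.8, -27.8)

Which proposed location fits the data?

For each candidate, compare |candidate − station| to the reported distance:
Site 1: residuals ST_04 6.1, ST_05 39.0, ST_06 49.0 → max 49.0 km
Site 2: residuals ST_04 0.1, ST_05 0.1, ST_06 0.1 → max 0.1 km
Site 3: residuals ST_04 6.9, ST_05 37.4, ST_06 50.0 → max 50.0 km
Site 4: residuals ST_04 9.4, ST_05 10.1, ST_06 16.6 → max 16.6 km
Only Site 2 has all residuals ≈ 0.

Site 2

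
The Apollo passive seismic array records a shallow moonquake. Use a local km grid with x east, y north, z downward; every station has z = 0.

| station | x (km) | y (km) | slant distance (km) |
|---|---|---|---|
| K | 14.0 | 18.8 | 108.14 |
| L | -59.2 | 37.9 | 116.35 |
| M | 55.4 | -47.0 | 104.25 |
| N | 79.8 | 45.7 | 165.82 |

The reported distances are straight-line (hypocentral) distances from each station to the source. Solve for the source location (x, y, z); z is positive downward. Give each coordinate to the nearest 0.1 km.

x ≈ -34.0 km, y ≈ -63.6 km, depth ≈ 51.0 km

Each station gives a sphere (x−x_i)² + (y−y_i)² + z² = d_i² (stations at z=0).
Subtracting the K sphere from L and M: z² cancels, leaving linear equations in x and y:
-146.4 x + 38.2 y = 2548.55
82.8 x − 131.6 y = 5554.92
Solving: x ≈ -34.005, y ≈ -63.606 km (keep extra digits for the depth step; rounded: -34.0, -63.6).
Then from the K sphere: z² = 108.14² − (x − 14.0)² − (y − 18.8)² with x = -34.005, y = -63.606, so z ≈ 50.981 ≈ 51.0 km.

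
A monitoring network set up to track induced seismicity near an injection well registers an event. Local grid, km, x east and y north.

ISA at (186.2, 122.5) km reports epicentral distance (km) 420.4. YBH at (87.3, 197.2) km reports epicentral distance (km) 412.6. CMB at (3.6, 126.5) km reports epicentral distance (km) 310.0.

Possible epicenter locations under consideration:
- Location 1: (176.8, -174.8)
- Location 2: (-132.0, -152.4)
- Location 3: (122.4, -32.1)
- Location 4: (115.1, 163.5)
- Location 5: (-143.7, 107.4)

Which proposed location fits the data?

For each candidate, compare |candidate − station| to the reported distance:
Location 1: residuals ISA 123.0, YBH 30.0, CMB 37.5 → max 123.0 km
Location 2: residuals ISA 0.1, YBH 0.1, CMB 0.1 → max 0.1 km
Location 3: residuals ISA 253.2, YBH 180.6, CMB 111.8 → max 253.2 km
Location 4: residuals ISA 338.3, YBH 368.9, CMB 192.5 → max 368.9 km
Location 5: residuals ISA 90.2, YBH 164.8, CMB 161.5 → max 164.8 km
Only Location 2 has all residuals ≈ 0.

Location 2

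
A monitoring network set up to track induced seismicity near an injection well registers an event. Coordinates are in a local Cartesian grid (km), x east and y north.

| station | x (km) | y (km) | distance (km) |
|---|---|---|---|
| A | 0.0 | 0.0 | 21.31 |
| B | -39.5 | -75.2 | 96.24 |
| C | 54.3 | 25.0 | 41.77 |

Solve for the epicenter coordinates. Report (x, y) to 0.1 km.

Circle about each station: x² + y² = 21.31²; (x + 39.5)² + (y + 75.2)² = 96.24²; (x − 54.3)² + (y − 25.0)² = 41.77².
Subtracting the A equation from the B and C equations removes the quadratic terms:
-79.0 x − 150.4 y = -1592.73
108.6 x + 50.0 y = 2282.87
Solving the 2×2 system: x ≈ 21.3, y ≈ -0.6 km.
Check against A (with the unrounded x, y): √(x²+y²) = 21.30 ≈ 21.31 km. ✓

x ≈ 21.3 km, y ≈ -0.6 km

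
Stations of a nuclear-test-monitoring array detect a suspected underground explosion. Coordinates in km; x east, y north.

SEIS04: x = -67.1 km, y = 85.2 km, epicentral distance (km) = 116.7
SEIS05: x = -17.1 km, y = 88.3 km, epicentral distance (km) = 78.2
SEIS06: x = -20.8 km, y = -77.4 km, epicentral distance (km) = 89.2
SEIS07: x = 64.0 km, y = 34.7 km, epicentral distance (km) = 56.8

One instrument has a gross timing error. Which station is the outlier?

SEIS05

Solve using three stations at a time. Using SEIS04, SEIS06, SEIS07 (subtract circle equations pairwise → linear system) gives (x, y) ≈ (16.4, 3.7).
Distances from that point to each station vs reported:
  SEIS04: calculated 116.7 vs reported 116.7 → residual 0.0 km
  SEIS05: calculated 91.0 vs reported 78.2 → residual 12.8 km
  SEIS06: calculated 89.2 vs reported 89.2 → residual 0.0 km
  SEIS07: calculated 56.8 vs reported 56.8 → residual 0.0 km
SEIS04, SEIS06, SEIS07 are mutually consistent (residuals ≈ 0); SEIS05 is off by 12.8 km.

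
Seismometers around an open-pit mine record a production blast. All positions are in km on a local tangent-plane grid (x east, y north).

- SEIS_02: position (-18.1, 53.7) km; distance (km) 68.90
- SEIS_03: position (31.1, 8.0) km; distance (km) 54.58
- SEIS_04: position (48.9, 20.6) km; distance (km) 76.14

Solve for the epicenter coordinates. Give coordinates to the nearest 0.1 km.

(-18.3, -15.2)

Circle about each station: (x + 18.1)² + (y − 53.7)² = 68.90²; (x − 31.1)² + (y − 8.0)² = 54.58²; (x − 48.9)² + (y − 20.6)² = 76.14².
Subtracting pairs of circle equations eliminates x²+y² and gives linear equations (the radical axes):
98.4 x − 91.4 y = -411.86
134.0 x − 66.2 y = -1445.82
Solving the 2×2 system: x ≈ -18.3, y ≈ -15.2 km.
Check against SEIS_02 (with the unrounded x, y): √((x + 18.1)²+(y − 53.7)²) = 68.89 ≈ 68.90 km. ✓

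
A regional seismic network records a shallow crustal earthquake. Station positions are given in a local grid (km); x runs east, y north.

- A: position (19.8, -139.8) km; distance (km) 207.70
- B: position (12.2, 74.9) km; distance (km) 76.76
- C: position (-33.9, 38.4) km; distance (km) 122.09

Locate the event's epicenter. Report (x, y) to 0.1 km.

Circle about each station: (x − 19.8)² + (y + 139.8)² = 207.70²; (x − 12.2)² + (y − 74.9)² = 76.76²; (x + 33.9)² + (y − 38.4)² = 122.09².
Subtracting pairs of circle equations eliminates x²+y² and gives linear equations (the radical axes):
-15.2 x + 429.4 y = 23069.96
-107.4 x + 356.4 y = 10921.01
Solving the 2×2 system: x ≈ 86.8, y ≈ 56.8 km.

x ≈ 86.8 km, y ≈ 56.8 km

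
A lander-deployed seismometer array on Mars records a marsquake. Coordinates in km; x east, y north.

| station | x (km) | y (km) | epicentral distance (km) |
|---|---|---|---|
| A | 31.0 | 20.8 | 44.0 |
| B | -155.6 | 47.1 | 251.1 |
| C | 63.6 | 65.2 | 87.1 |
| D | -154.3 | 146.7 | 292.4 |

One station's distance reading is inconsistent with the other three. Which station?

A

Solve using three stations at a time. Using B, C, D (subtract circle equations pairwise → linear system) gives (x, y) ≈ (86.7, -18.9).
Distances from that point to each station vs reported:
  A: calculated 68.4 vs reported 44.0 → residual 24.4 km
  B: calculated 251.2 vs reported 251.1 → residual 0.1 km
  C: calculated 87.3 vs reported 87.1 → residual 0.2 km
  D: calculated 292.4 vs reported 292.4 → residual 0.0 km
B, C, D are mutually consistent (residuals ≈ 0); A is off by 24.4 km.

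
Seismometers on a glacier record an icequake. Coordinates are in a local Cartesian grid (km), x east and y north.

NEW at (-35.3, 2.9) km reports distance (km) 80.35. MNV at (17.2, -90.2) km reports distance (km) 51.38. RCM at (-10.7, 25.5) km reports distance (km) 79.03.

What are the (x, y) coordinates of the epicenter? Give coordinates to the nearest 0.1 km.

(32.0, -41.0)

Circle about each station: (x + 35.3)² + (y − 2.9)² = 80.35²; (x − 17.2)² + (y + 90.2)² = 51.38²; (x + 10.7)² + (y − 25.5)² = 79.03².
Subtracting the NEW equation from the MNV and RCM equations removes the quadratic terms:
105.0 x − 186.2 y = 10993.60
49.2 x + 45.2 y = -279.38
Solving the 2×2 system: x ≈ 32.0, y ≈ -41.0 km.
Check against NEW (with the unrounded x, y): √((x + 35.3)²+(y − 2.9)²) = 80.35 ≈ 80.35 km. ✓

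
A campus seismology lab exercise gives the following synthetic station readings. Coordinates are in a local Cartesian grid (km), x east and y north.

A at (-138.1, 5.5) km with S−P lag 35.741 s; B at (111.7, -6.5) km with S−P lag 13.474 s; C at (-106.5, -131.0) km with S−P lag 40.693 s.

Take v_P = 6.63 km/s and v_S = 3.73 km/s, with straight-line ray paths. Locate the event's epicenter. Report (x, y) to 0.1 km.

x ≈ 151.2 km, y ≈ 101.4 km

Distance from S−P lag: d = Δt · v_P v_S / (v_P − v_S) = Δt · (6.63·3.73)/(6.63−3.73) ≈ 8.5276·Δt.
So d_A = 304.78, d_B = 114.90, d_C = 347.01 km.
Circle about each station: (x + 138.1)² + (y − 5.5)² = 304.78²; (x − 111.7)² + (y + 6.5)² = 114.90²; (x + 106.5)² + (y + 131.0)² = 347.01².
Subtracting the A equation from the B and C equations removes the quadratic terms:
499.6 x − 24.0 y = 73106.12
63.2 x − 273.0 y = -18123.70
Solving the 2×2 system: x ≈ 151.2, y ≈ 101.4 km.
Check against A (with the unrounded x, y): √((x + 138.1)²+(y − 5.5)²) = 304.78 ≈ 304.78 km. ✓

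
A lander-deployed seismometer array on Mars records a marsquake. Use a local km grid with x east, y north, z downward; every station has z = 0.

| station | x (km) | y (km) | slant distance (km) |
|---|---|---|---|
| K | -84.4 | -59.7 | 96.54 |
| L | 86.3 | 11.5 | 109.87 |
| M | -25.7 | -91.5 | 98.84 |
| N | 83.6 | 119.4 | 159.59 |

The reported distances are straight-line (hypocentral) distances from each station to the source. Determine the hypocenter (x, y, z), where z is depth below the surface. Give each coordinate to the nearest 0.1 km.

(-17.5, 0.8, 34.4)

Each station gives a sphere (x−x_i)² + (y−y_i)² + z² = d_i² (stations at z=0).
Subtracting the K sphere from L and M: z² cancels, leaving linear equations in x and y:
341.4 x + 142.4 y = -5858.96
117.4 x − 63.6 y = -2104.08
Solving: x ≈ -17.493, y ≈ 0.793 km (keep extra digits for the depth step; rounded: -17.5, 0.8).
Then from the K sphere: z² = 96.54² − (x + 84.4)² − (y + 59.7)² with x = -17.493, y = 0.793, so z ≈ 34.410 ≈ 34.4 km.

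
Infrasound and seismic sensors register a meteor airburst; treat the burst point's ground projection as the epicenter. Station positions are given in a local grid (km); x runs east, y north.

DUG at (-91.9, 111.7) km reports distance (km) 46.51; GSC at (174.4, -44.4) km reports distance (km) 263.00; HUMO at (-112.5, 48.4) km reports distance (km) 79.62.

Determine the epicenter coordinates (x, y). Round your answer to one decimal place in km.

x ≈ -48.3 km, y ≈ 95.5 km

Circle about each station: (x + 91.9)² + (y − 111.7)² = 46.51²; (x − 174.4)² + (y + 44.4)² = 263.00²; (x + 112.5)² + (y − 48.4)² = 79.62².
Subtracting pairs of circle equations eliminates x²+y² and gives linear equations (the radical axes):
532.6 x − 312.2 y = -55541.60
-41.2 x − 126.6 y = -10099.85
Solving the 2×2 system: x ≈ -48.3, y ≈ 95.5 km.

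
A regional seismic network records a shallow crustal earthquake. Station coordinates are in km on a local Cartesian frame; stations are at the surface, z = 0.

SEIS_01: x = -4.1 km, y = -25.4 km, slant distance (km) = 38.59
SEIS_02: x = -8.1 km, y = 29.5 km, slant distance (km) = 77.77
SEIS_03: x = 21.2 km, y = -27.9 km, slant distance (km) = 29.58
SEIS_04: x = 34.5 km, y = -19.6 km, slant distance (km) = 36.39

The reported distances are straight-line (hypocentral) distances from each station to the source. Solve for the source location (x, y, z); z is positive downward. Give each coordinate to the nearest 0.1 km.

(19.6, -37.6, 27.9)

Each station gives a sphere (x−x_i)² + (y−y_i)² + z² = d_i² (stations at z=0).
Subtracting the SEIS_01 sphere from SEIS_02 and SEIS_03: z² cancels, leaving linear equations in x and y:
-8.0 x + 109.8 y = -4285.09
50.6 x − 5.0 y = 1180.09
Solving: x ≈ 19.607, y ≈ -37.598 km (keep extra digits for the depth step; rounded: 19.6, -37.6).
Then from the SEIS_01 sphere: z² = 38.59² − (x + 4.1)² − (y + 25.4)² with x = 19.607, y = -37.598, so z ≈ 27.899 ≈ 27.9 km.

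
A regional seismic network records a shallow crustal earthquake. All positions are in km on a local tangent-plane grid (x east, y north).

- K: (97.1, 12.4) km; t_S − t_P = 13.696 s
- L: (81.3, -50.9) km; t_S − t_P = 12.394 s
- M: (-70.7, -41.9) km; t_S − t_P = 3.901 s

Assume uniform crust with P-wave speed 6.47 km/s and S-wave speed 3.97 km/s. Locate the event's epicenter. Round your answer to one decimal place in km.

Distance from S−P lag: d = Δt · v_P v_S / (v_P − v_S) = Δt · (6.47·3.97)/(6.47−3.97) ≈ 10.2744·Δt.
So d_K = 140.72, d_L = 127.34, d_M = 40.08 km.
Circle about each station: (x − 97.1)² + (y − 12.4)² = 140.72²; (x − 81.3)² + (y + 50.9)² = 127.34²; (x + 70.7)² + (y + 41.9)² = 40.08².
Subtracting the K equation from the L and M equations removes the quadratic terms:
-31.6 x − 126.6 y = 3204.97
-335.6 x − 108.6 y = 15367.64
Solving the 2×2 system: x ≈ -40.9, y ≈ -15.1 km.
Check against K (with the unrounded x, y): √((x − 97.1)²+(y − 12.4)²) = 140.72 ≈ 140.72 km. ✓

(-40.9, -15.1)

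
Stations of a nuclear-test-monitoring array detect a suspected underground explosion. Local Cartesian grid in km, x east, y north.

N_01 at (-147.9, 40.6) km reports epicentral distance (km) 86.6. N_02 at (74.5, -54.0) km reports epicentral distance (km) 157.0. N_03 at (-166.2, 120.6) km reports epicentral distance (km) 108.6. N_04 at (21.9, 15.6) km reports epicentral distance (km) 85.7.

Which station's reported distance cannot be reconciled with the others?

Solve using three stations at a time. Using N_01, N_02, N_04 (subtract circle equations pairwise → linear system) gives (x, y) ≈ (-63.7, 20.6).
Distances from that point to each station vs reported:
  N_01: calculated 86.6 vs reported 86.6 → residual 0.0 km
  N_02: calculated 157.0 vs reported 157.0 → residual 0.0 km
  N_03: calculated 143.2 vs reported 108.6 → residual 34.6 km
  N_04: calculated 85.7 vs reported 85.7 → residual 0.0 km
N_01, N_02, N_04 are mutually consistent (residuals ≈ 0); N_03 is off by 34.6 km.

N_03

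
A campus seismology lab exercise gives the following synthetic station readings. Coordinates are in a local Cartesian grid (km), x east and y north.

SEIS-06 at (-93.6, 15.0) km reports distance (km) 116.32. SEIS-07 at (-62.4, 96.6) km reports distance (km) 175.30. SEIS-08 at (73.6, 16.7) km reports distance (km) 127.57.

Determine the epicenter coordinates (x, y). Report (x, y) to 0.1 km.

-17.3 km east, -72.8 km north

Circle about each station: (x + 93.6)² + (y − 15.0)² = 116.32²; (x + 62.4)² + (y − 96.6)² = 175.30²; (x − 73.6)² + (y − 16.7)² = 127.57².
Subtracting the SEIS-06 equation from the SEIS-07 and SEIS-08 equations removes the quadratic terms:
62.4 x + 163.2 y = -12960.39
334.4 x + 3.4 y = -6033.87
Solving the 2×2 system: x ≈ -17.3, y ≈ -72.8 km.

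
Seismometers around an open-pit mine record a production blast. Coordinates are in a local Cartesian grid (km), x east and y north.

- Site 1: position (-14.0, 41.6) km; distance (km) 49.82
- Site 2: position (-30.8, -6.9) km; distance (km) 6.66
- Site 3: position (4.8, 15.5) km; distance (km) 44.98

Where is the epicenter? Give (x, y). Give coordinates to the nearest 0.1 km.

Circle about each station: (x + 14.0)² + (y − 41.6)² = 49.82²; (x + 30.8)² + (y + 6.9)² = 6.66²; (x − 4.8)² + (y − 15.5)² = 44.98².
Subtracting pairs of circle equations eliminates x²+y² and gives linear equations (the radical axes):
-33.6 x − 97.0 y = 1507.37
37.6 x − 52.2 y = -1204.44
Solving the 2×2 system: x ≈ -36.2, y ≈ -3.0 km.

(-36.2, -3.0)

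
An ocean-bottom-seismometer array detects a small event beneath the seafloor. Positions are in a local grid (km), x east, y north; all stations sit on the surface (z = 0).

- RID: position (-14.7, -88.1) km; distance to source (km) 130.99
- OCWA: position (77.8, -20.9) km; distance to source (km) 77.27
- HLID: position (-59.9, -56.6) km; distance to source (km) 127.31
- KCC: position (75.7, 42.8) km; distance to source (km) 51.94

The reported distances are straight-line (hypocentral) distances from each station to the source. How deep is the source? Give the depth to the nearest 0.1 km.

depth ≈ 16.3 km

Each station gives a sphere (x−x_i)² + (y−y_i)² + z² = d_i² (stations at z=0).
Subtracting the RID sphere from OCWA and HLID: z² cancels, leaving linear equations in x and y:
185.0 x + 134.4 y = 9699.68
-90.4 x + 63.0 y = -235.59
Solving: x ≈ 27.001, y ≈ 35.004 km (keep extra digits for the depth step; rounded: 27.0, 35.0).
Then from the RID sphere: z² = 130.99² − (x + 14.7)² − (y + 88.1)² with x = 27.001, y = 35.004, so z ≈ 16.273 ≈ 16.3 km.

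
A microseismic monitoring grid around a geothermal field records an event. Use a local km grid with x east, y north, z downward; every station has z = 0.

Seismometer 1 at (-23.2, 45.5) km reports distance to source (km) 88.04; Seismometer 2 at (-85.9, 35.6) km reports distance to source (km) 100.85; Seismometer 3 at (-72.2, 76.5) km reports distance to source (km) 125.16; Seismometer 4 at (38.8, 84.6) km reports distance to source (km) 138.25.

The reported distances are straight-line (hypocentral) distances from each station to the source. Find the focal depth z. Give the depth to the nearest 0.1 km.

Each station gives a sphere (x−x_i)² + (y−y_i)² + z² = d_i² (stations at z=0).
Subtracting the Seismometer 1 sphere from Seismometer 2 and Seismometer 3: z² cancels, leaving linear equations in x and y:
-125.4 x − 19.8 y = 3618.00
-98.0 x + 62.0 y = 542.62
Solving: x ≈ -24.195, y ≈ -29.492 km (keep extra digits for the depth step; rounded: -24.2, -29.5).
Then from the Seismometer 1 sphere: z² = 88.04² − (x + 23.2)² − (y − 45.5)² with x = -24.195, y = -29.492, so z ≈ 46.111 ≈ 46.1 km.

46.1 km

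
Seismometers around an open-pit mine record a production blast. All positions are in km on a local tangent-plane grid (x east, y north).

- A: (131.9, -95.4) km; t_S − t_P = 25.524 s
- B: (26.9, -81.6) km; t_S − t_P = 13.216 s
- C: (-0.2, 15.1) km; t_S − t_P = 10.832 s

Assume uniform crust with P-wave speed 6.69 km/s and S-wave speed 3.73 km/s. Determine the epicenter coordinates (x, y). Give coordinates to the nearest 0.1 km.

Distance from S−P lag: d = Δt · v_P v_S / (v_P − v_S) = Δt · (6.69·3.73)/(6.69−3.73) ≈ 8.4303·Δt.
So d_A = 215.18, d_B = 111.41, d_C = 91.32 km.
Circle about each station: (x − 131.9)² + (y + 95.4)² = 215.18²; (x − 26.9)² + (y + 81.6)² = 111.41²; (x + 0.2)² + (y − 15.1)² = 91.32².
Subtracting pairs of circle equations eliminates x²+y² and gives linear equations (the radical axes):
-210.0 x + 27.6 y = 14773.64
-264.2 x + 221.0 y = 11692.37
Solving the 2×2 system: x ≈ -75.2, y ≈ -37.0 km.
Check against A (with the unrounded x, y): √((x − 131.9)²+(y + 95.4)²) = 215.19 ≈ 215.18 km. ✓

x ≈ -75.2 km, y ≈ -37.0 km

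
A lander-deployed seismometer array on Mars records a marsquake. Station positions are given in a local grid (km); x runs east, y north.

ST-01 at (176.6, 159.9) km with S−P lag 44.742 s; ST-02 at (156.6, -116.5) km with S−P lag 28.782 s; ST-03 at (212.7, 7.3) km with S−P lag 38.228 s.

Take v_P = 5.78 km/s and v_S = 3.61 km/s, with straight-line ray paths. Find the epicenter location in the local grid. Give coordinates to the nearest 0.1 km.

x ≈ -117.6 km, y ≈ -154.0 km

Distance from S−P lag: d = Δt · v_P v_S / (v_P − v_S) = Δt · (5.78·3.61)/(5.78−3.61) ≈ 9.6156·Δt.
So d_ST-01 = 430.22, d_ST-02 = 276.76, d_ST-03 = 367.58 km.
Circle about each station: (x − 176.6)² + (y − 159.9)² = 430.22²; (x − 156.6)² + (y + 116.5)² = 276.76²; (x − 212.7)² + (y − 7.3)² = 367.58².
Subtracting the ST-01 equation from the ST-02 and ST-03 equations removes the quadratic terms:
-40.0 x − 552.8 y = 89833.39
72.2 x − 305.2 y = 38513.20
Solving the 2×2 system: x ≈ -117.6, y ≈ -154.0 km.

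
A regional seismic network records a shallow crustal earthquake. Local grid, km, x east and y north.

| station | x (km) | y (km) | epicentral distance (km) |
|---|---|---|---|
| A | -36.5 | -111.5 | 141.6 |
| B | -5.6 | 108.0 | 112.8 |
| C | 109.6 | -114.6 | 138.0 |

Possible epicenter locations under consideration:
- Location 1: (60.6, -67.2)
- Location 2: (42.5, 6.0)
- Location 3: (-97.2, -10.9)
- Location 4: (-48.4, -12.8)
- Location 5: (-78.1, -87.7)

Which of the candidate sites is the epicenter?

Location 2

For each candidate, compare |candidate − station| to the reported distance:
Location 1: residuals A 34.9, B 74.5, C 69.8 → max 74.5 km
Location 2: residuals A 0.0, B 0.0, C 0.0 → max 0.0 km
Location 3: residuals A 24.1, B 37.3, C 93.3 → max 93.3 km
Location 4: residuals A 42.2, B 15.4, C 50.0 → max 50.0 km
Location 5: residuals A 93.7, B 95.9, C 51.6 → max 95.9 km
Only Location 2 has all residuals ≈ 0.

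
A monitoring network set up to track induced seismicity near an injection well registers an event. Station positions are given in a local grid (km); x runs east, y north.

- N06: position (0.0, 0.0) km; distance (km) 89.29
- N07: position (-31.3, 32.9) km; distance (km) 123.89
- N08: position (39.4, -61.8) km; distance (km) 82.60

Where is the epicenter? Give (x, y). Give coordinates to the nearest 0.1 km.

89.2 km east, 4.1 km north

Circle about each station: x² + y² = 89.29²; (x + 31.3)² + (y − 32.9)² = 123.89²; (x − 39.4)² + (y + 61.8)² = 82.60².
Subtracting pairs of circle equations eliminates x²+y² and gives linear equations (the radical axes):
-62.6 x + 65.8 y = -5313.93
78.8 x − 123.6 y = 6521.54
Solving the 2×2 system: x ≈ 89.2, y ≈ 4.1 km.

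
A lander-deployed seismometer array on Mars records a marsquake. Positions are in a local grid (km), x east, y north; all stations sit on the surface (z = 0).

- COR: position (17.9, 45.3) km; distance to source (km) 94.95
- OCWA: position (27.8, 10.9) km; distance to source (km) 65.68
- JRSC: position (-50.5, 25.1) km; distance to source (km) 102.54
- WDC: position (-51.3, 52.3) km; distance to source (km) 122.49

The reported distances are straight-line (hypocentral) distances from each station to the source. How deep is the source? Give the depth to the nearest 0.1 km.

Each station gives a sphere (x−x_i)² + (y−y_i)² + z² = d_i² (stations at z=0).
Subtracting the COR sphere from OCWA and JRSC: z² cancels, leaving linear equations in x and y:
19.8 x − 68.8 y = 3220.79
-136.8 x − 40.4 y = -691.19
Solving: x ≈ 17.399, y ≈ -41.807 km (keep extra digits for the depth step; rounded: 17.4, -41.8).
Then from the COR sphere: z² = 94.95² − (x − 17.9)² − (y − 45.3)² with x = 17.399, y = -41.807, so z ≈ 37.784 ≈ 37.8 km.

z ≈ 37.8 km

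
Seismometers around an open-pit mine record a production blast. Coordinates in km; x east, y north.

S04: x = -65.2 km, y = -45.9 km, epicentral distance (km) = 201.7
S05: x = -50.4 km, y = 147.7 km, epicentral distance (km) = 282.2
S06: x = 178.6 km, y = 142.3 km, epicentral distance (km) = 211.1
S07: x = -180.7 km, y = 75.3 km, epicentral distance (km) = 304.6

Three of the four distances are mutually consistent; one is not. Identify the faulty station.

S07

Solve using three stations at a time. Using S04, S05, S06 (subtract circle equations pairwise → linear system) gives (x, y) ≈ (135.7, -64.5).
Distances from that point to each station vs reported:
  S04: calculated 201.8 vs reported 201.7 → residual 0.1 km
  S05: calculated 282.3 vs reported 282.2 → residual 0.1 km
  S06: calculated 211.2 vs reported 211.1 → residual 0.1 km
  S07: calculated 345.9 vs reported 304.6 → residual 41.3 km
S04, S05, S06 are mutually consistent (residuals ≈ 0); S07 is off by 41.3 km.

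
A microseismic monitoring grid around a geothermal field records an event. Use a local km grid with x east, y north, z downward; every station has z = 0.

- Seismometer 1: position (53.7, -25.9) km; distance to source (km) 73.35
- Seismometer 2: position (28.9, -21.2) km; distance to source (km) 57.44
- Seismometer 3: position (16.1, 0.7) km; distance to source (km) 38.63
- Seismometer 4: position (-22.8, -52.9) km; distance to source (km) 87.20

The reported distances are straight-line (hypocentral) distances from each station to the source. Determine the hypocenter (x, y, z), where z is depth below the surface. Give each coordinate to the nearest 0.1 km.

Each station gives a sphere (x−x_i)² + (y−y_i)² + z² = d_i² (stations at z=0).
Subtracting the Seismometer 1 sphere from Seismometer 2 and Seismometer 3: z² cancels, leaving linear equations in x and y:
-49.6 x + 9.4 y = -188.98
-75.2 x + 53.2 y = 593.15
Solving: x ≈ 8.090, y ≈ 22.585 km (keep extra digits for the depth step; rounded: 8.1, 22.6).
Then from the Seismometer 1 sphere: z² = 73.35² − (x − 53.7)² − (y + 25.9)² with x = 8.090, y = 22.585, so z ≈ 30.808 ≈ 30.8 km.

(8.1, 22.6, 30.8)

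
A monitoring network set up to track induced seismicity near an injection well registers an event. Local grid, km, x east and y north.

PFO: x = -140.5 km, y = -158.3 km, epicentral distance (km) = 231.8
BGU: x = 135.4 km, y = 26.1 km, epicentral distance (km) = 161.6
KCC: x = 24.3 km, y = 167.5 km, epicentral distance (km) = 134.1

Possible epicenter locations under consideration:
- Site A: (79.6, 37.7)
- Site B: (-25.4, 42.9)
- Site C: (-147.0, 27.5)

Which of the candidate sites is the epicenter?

For each candidate, compare |candidate − station| to the reported distance:
Site A: residuals PFO 62.9, BGU 104.6, KCC 7.0 → max 104.6 km
Site B: residuals PFO 0.0, BGU 0.1, KCC 0.0 → max 0.1 km
Site C: residuals PFO 45.9, BGU 120.8, KCC 87.1 → max 120.8 km
Only Site B has all residuals ≈ 0.

Site B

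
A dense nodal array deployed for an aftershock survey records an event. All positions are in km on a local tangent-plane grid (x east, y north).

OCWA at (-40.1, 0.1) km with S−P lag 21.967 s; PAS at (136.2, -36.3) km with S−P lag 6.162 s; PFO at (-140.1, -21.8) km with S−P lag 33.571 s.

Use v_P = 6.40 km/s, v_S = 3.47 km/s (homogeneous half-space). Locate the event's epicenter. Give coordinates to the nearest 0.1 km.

Distance from S−P lag: d = Δt · v_P v_S / (v_P − v_S) = Δt · (6.40·3.47)/(6.40−3.47) ≈ 7.5795·Δt.
So d_OCWA = 166.50, d_PAS = 46.71, d_PFO = 254.45 km.
Circle about each station: (x + 40.1)² + (y − 0.1)² = 166.50²; (x − 136.2)² + (y + 36.3)² = 46.71²; (x + 140.1)² + (y + 21.8)² = 254.45².
Subtracting the OCWA equation from the PAS and PFO equations removes the quadratic terms:
352.6 x − 72.8 y = 43800.54
-200.0 x − 43.8 y = -18527.32
Solving the 2×2 system: x ≈ 108.9, y ≈ -74.2 km.

x ≈ 108.9 km, y ≈ -74.2 km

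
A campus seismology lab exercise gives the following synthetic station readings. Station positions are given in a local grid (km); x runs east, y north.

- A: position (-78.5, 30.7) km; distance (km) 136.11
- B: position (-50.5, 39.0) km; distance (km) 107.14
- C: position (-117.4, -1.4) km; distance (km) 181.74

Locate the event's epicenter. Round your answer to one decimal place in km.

Circle about each station: (x + 78.5)² + (y − 30.7)² = 136.11²; (x + 50.5)² + (y − 39.0)² = 107.14²; (x + 117.4)² + (y + 1.4)² = 181.74².
Subtracting the A equation from the B and C equations removes the quadratic terms:
56.0 x + 16.6 y = 4013.46
-77.8 x − 64.2 y = -7823.52
Solving the 2×2 system: x ≈ 55.5, y ≈ 54.6 km.

(55.5, 54.6)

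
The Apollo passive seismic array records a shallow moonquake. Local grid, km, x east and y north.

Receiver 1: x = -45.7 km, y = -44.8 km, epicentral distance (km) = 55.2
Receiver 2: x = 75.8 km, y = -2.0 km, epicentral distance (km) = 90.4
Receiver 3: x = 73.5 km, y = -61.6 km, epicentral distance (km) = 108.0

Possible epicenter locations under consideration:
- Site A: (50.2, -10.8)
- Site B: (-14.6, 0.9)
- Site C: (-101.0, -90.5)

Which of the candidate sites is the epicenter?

For each candidate, compare |candidate − station| to the reported distance:
Site A: residuals Receiver 1 46.5, Receiver 2 63.3, Receiver 3 52.1 → max 63.3 km
Site B: residuals Receiver 1 0.1, Receiver 2 0.0, Receiver 3 0.0 → max 0.1 km
Site C: residuals Receiver 1 16.5, Receiver 2 107.3, Receiver 3 68.9 → max 107.3 km
Only Site B has all residuals ≈ 0.

Site B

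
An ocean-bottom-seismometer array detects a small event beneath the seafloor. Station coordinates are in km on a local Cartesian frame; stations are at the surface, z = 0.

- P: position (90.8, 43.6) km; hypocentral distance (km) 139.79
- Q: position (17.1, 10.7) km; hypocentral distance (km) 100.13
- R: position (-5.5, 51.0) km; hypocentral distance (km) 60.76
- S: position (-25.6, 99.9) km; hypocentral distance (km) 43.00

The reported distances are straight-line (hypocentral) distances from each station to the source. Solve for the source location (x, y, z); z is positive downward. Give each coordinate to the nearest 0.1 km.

(-36.7, 85.6, 39.0)

Each station gives a sphere (x−x_i)² + (y−y_i)² + z² = d_i² (stations at z=0).
Subtracting the P sphere from Q and R: z² cancels, leaving linear equations in x and y:
-147.4 x − 65.8 y = -223.47
-192.6 x + 14.8 y = 8335.12
Solving: x ≈ -36.699, y ≈ 85.606 km (keep extra digits for the depth step; rounded: -36.7, 85.6).
Then from the P sphere: z² = 139.79² − (x − 90.8)² − (y − 43.6)² with x = -36.699, y = 85.606, so z ≈ 38.997 ≈ 39.0 km.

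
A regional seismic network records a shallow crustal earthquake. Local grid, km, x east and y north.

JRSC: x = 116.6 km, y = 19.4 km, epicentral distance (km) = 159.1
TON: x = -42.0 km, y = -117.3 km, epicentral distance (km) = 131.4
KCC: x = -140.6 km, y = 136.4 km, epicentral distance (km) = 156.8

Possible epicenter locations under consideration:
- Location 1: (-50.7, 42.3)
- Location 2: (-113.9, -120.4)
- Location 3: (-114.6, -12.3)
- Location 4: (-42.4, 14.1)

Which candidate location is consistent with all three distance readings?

For each candidate, compare |candidate − station| to the reported distance:
Location 1: residuals JRSC 9.8, TON 28.4, KCC 26.7 → max 28.4 km
Location 2: residuals JRSC 110.5, TON 59.4, KCC 101.4 → max 110.5 km
Location 3: residuals JRSC 74.3, TON 3.7, KCC 5.8 → max 74.3 km
Location 4: residuals JRSC 0.0, TON 0.0, KCC 0.0 → max 0.0 km
Only Location 4 has all residuals ≈ 0.

Location 4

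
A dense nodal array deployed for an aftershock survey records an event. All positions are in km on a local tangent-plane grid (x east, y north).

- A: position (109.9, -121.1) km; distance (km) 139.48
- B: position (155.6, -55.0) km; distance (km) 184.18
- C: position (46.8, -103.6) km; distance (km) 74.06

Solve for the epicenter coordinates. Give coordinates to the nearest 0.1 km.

Circle about each station: (x − 109.9)² + (y + 121.1)² = 139.48²; (x − 155.6)² + (y + 55.0)² = 184.18²; (x − 46.8)² + (y + 103.6)² = 74.06².
Subtracting the A equation from the B and C equations removes the quadratic terms:
91.4 x + 132.2 y = -13974.46
-126.2 x + 35.0 y = 149.77
Solving the 2×2 system: x ≈ -25.6, y ≈ -88.0 km.

-25.6 km east, -88.0 km north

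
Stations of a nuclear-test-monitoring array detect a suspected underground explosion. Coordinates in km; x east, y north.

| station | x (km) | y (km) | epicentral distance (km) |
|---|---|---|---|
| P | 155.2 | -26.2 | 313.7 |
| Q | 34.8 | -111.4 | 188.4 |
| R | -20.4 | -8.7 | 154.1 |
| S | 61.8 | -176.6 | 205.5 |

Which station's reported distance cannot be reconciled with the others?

Solve using three stations at a time. Using P, Q, R (subtract circle equations pairwise → linear system) gives (x, y) ≈ (-152.3, -88.6).
Distances from that point to each station vs reported:
  P: calculated 313.7 vs reported 313.7 → residual 0.0 km
  Q: calculated 188.5 vs reported 188.4 → residual 0.1 km
  R: calculated 154.2 vs reported 154.1 → residual 0.1 km
  S: calculated 231.5 vs reported 205.5 → residual 26.0 km
P, Q, R are mutually consistent (residuals ≈ 0); S is off by 26.0 km.

S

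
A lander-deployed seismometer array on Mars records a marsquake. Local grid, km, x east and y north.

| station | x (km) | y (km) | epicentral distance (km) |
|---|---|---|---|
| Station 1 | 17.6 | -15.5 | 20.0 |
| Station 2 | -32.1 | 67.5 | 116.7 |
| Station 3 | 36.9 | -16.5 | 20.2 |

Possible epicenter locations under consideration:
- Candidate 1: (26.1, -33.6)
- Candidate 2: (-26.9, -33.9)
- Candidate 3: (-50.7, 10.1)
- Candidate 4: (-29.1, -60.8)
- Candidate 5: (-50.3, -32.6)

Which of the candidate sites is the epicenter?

Candidate 1

For each candidate, compare |candidate − station| to the reported distance:
Candidate 1: residuals Station 1 0.0, Station 2 0.0, Station 3 0.0 → max 0.0 km
Candidate 2: residuals Station 1 28.2, Station 2 15.2, Station 3 45.9 → max 45.9 km
Candidate 3: residuals Station 1 52.9, Station 2 56.4, Station 3 71.3 → max 71.3 km
Candidate 4: residuals Station 1 45.1, Station 2 11.6, Station 3 59.3 → max 59.3 km
Candidate 5: residuals Station 1 50.0, Station 2 15.0, Station 3 68.5 → max 68.5 km
Only Candidate 1 has all residuals ≈ 0.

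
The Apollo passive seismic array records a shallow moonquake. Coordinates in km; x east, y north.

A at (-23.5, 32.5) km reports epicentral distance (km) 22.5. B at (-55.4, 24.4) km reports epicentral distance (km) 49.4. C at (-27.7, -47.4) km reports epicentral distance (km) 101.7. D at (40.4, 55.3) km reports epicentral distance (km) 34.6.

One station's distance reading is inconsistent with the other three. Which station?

D

Solve using three stations at a time. Using A, B, C (subtract circle equations pairwise → linear system) gives (x, y) ≈ (-15.5, 53.6).
Distances from that point to each station vs reported:
  A: calculated 22.5 vs reported 22.5 → residual 0.0 km
  B: calculated 49.4 vs reported 49.4 → residual 0.0 km
  C: calculated 101.7 vs reported 101.7 → residual 0.0 km
  D: calculated 55.9 vs reported 34.6 → residual 21.3 km
A, B, C are mutually consistent (residuals ≈ 0); D is off by 21.3 km.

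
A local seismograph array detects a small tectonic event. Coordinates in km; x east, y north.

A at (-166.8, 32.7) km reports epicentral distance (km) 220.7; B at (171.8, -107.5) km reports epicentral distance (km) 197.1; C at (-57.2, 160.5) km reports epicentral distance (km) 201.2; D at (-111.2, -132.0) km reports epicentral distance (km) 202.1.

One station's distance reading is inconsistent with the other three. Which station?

Solve using three stations at a time. Using A, C, D (subtract circle equations pairwise → linear system) gives (x, y) ≈ (49.6, -9.8).
Distances from that point to each station vs reported:
  A: calculated 220.6 vs reported 220.7 → residual 0.1 km
  B: calculated 156.4 vs reported 197.1 → residual 40.7 km
  C: calculated 201.1 vs reported 201.2 → residual 0.1 km
  D: calculated 202.0 vs reported 202.1 → residual 0.1 km
A, C, D are mutually consistent (residuals ≈ 0); B is off by 40.7 km.

B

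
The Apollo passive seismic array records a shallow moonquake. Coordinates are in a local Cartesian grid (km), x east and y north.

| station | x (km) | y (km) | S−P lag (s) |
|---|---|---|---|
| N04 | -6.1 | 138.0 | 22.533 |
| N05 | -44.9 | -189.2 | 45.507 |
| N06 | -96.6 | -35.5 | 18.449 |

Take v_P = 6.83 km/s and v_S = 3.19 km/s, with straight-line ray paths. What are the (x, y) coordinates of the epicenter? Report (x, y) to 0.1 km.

Distance from S−P lag: d = Δt · v_P v_S / (v_P − v_S) = Δt · (6.83·3.19)/(6.83−3.19) ≈ 5.9856·Δt.
So d_N04 = 134.87, d_N05 = 272.39, d_N06 = 110.43 km.
Circle about each station: (x + 6.1)² + (y − 138.0)² = 134.87²; (x + 44.9)² + (y + 189.2)² = 272.39²; (x + 96.6)² + (y + 35.5)² = 110.43².
Subtracting pairs of circle equations eliminates x²+y² and gives linear equations (the radical axes):
-77.6 x − 654.4 y = -37274.96
-181.0 x − 347.0 y = -2494.27
Solving the 2×2 system: x ≈ -123.5, y ≈ 71.6 km.

x ≈ -123.5 km, y ≈ 71.6 km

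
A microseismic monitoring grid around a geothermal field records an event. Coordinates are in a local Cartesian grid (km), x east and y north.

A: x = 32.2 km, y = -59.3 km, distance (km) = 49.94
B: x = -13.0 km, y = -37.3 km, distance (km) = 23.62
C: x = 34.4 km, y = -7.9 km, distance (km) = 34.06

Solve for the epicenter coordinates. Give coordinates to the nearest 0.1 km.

(2.3, -19.3)

Circle about each station: (x − 32.2)² + (y + 59.3)² = 49.94²; (x + 13.0)² + (y + 37.3)² = 23.62²; (x − 34.4)² + (y + 7.9)² = 34.06².
Subtracting pairs of circle equations eliminates x²+y² and gives linear equations (the radical axes):
-90.4 x + 44.0 y = -1056.94
4.4 x + 102.8 y = -1973.64
Solving the 2×2 system: x ≈ 2.3, y ≈ -19.3 km.
Check against A (with the unrounded x, y): √((x − 32.2)²+(y + 59.3)²) = 49.94 ≈ 49.94 km. ✓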